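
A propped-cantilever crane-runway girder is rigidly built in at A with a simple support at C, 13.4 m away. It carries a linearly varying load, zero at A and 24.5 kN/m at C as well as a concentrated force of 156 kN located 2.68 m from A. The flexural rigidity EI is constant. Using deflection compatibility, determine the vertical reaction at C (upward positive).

Release the roller at C. Primary structure: cantilever fixed at A.
Deflection at C on the released cantilever, summing each load's contribution:
  triangular load, peak 24.5 at the free end: 11w₀L⁴/(120EI) = 72410/EI
  point load 156 at a = 2.68: Pa²(3L − a)/(6EI) = 7007/EI
  δ_0 = 79416/EI
Tip deflection under a unit load at C: L³/(3EI) = 802/EI.
The prop prevents deflection at C: R_C = δ_0/δ_{CC} = 79416/802 = 99.02 kN.

R_C = 99.02 kN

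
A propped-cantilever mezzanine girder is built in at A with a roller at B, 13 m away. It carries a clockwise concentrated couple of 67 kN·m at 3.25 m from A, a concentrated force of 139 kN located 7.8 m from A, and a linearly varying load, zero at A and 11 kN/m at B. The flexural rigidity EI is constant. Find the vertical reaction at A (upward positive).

R_A = 107.7 kN

Choose R_B as the redundant. The primary structure is the cantilever fixed at A.
Primary-structure tip deflection at B by superposition:
  clockwise couple 67 at a = 3.25: M₀a(2L − a)/(2EI) = 2477/EI
  point load 139 at a = 7.8: Pa²(3L − a)/(6EI) = 43975/EI
  triangular load, peak 11 at the free end: 11w₀L⁴/(120EI) = 28799/EI
  δ_0 = 75251/EI
Tip deflection under a unit load at B: L³/(3EI) = 732.3/EI.
Compatibility at B: δ_0 − R_B·δ_{BB} = 0, so R_B = 75251/732.3 = 102.8 kN.
Vertical equilibrium: R_A = ΣP − R_B = 210.5 − 102.8 = 107.7 kN.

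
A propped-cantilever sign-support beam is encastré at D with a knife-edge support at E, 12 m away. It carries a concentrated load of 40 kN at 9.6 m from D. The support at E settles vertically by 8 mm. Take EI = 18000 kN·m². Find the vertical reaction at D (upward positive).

Release the roller at E. Primary structure: cantilever fixed at D.
Free-end deflection of the primary structure under the applied loading (downward +):
  point load 40 at a = 9.6: Pa²(3L − a)/(6EI) = 16220/EI
Flexibility coefficient — unit upward force at E: δ_{EE} = L³/(3EI) = 576/EI.
With EI = 18000 kN·m²: δ_0 = 0.90112 m and δ_{EE} = 0.032 m/kN.
Compatibility — the beam at E must follow the support down by 0.008 m: δ_0 − R_E·δ_{EE} = 0.008, so R_E = (0.90112 − 0.008)/0.032 = 27.91 kN.
Vertical equilibrium: R_D = ΣP − R_E = 40 − 27.91 = 12.09 kN.

R_D = 12.09 kN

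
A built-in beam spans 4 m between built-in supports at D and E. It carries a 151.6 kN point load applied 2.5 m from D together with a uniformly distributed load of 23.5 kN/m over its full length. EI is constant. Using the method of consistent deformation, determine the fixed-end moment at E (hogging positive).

Take the two fixed-end moments M_D, M_E as redundants; the released structure is the simple span DE.
Simple-span end rotations at D and E under the given loads:
  at D: point load 151.6 at a = 2.5: Pab(L + b)/(6LEI) = 130.3/EI
  at E: point load 151.6 at a = 2.5: Pab(L + a)/(6LEI) = 154/EI
  at D: UDL 23.5: wL³/(24EI) = 62.67/EI
  at E: UDL 23.5: wL³/(24EI) = 62.67/EI
  θ_D0 = 192.9/EI,  θ_E0 = 216.6/EI
Flexibility coefficients: a unit moment at one end gives L/(3EI) there and L/(6EI) at the far end, so f₁₁ = f₂₂ = 1.333/EI and f₁₂ = f₂₁ = 0.6667/EI.
Compatibility — zero rotation at each built-in end:
  1.333 M_D + 0.6667 M_E = 192.9
  0.6667 M_D + 1.333 M_E = 216.6
Solving the pair gives M_D = 84.63 kN·m and M_E = 120.2 kN·m (hogging).

M_E = 120.2 kN·m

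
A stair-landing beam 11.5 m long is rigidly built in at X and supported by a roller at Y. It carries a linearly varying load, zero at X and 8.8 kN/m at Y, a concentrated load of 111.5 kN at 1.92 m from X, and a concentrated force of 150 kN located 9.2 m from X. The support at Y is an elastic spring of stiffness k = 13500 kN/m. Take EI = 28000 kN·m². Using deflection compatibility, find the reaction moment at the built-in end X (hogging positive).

Release the roller at Y. Primary structure: cantilever fixed at X.
Downward deflection at the released point Y due to the loads:
  triangular load, peak 8.8 at the free end: 11w₀L⁴/(120EI) = 14109/EI
  point load 111.5 at a = 1.92: Pa²(3L − a)/(6EI) = 2232/EI
  point load 150 at a = 9.2: Pa²(3L − a)/(6EI) = 53535/EI
  δ_0 = 69875/EI
Flexibility coefficient — unit upward force at Y: δ_{YY} = L³/(3EI) = 507/EI.
With EI = 28000 kN·m²: δ_0 = 2.4955 m and δ_{YY} = 0.018106 m/kN.
Compatibility — the spring shortens by R_Y/k under the reaction it provides: δ_0 − R_Y·δ_{YY} = R_Y/k. With 1/k = 0.000074 m/kN, R_Y = δ_0 / (δ_{YY} + 1/k) = 2.4955 / (0.018106 + 0.000074) = 137.3 kN.
Moment equilibrium about X: M_X = Σ(load moments about X) − R_Y·L = 1982 − 137.3×11.5 = 403.4 kN·m.

M_X = 403.4 kN·m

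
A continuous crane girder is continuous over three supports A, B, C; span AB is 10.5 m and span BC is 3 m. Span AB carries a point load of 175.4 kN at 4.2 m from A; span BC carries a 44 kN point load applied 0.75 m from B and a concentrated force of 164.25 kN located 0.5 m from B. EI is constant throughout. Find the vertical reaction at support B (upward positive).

Release continuity at B by inserting a hinge; the redundant is the internal moment M_B. The primary structure is two simply-supported spans AB and BC.
Rotations at B on the released spans (each span's end-slope, ×1/EI):
  span AB: point load 175.4 at a = 4.2: Pab(L + a)/(6LEI) = 1083/EI
  span BC: point load 44 at a = 0.75: Pab(L + b)/(6LEI) = 21.66/EI
  span BC: point load 164.25 at a = 0.5: Pab(L + b)/(6LEI) = 62.73/EI
  relative rotation θ_0 = (1083 + 84.39)/EI = 1167/EI
A unit hogging moment at B produces rotation L₁/(3EI) + L₂/(3EI) = 4.5/EI.
Compatibility: M_B·(L₁+L₂)/(3EI) = θ_0, giving M_B = 259.4 kN·m (hogging).
Span AB, ΣM about A with M_B applied at B: R_B^{AB}·10.5 = 736.7 + 259.4, so R_B^{AB} = 94.86 kN and R_A = 175.4 − 94.86 = 80.54 kN.
Span BC, ΣM about C: R_B^{BC}·3 = 509.6 + 259.4, so R_B^{BC} = 256.3 kN and R_C = 208.2 − 256.3 = -48.09 kN.
R_B = 94.86 + 256.3 = 351.2 kN.

R_B = 351.2 kN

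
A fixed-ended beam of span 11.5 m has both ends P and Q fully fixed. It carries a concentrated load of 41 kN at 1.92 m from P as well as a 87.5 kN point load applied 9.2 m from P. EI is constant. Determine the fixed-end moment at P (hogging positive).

M_P = 86.83 kN·m

Release both end moments; the primary structure is a simply-supported span PQ with redundants M_P and M_Q.
End rotations of the released simple span under the applied load (×1/EI):
  at P: point load 41 at a = 1.92: Pab(L + b)/(6LEI) = 230.4/EI
  at Q: point load 41 at a = 1.92: Pab(L + a)/(6LEI) = 146.7/EI
  at P: point load 87.5 at a = 9.2: Pab(L + b)/(6LEI) = 370.3/EI
  at Q: point load 87.5 at a = 9.2: Pab(L + a)/(6LEI) = 555.5/EI
  θ_P0 = 600.7/EI,  θ_Q0 = 702.1/EI
Flexibility coefficients: a unit moment at one end gives L/(3EI) there and L/(6EI) at the far end, so f₁₁ = f₂₂ = 3.833/EI and f₁₂ = f₂₁ = 1.917/EI.
Compatibility — zero rotation at each built-in end:
  3.833 M_P + 1.917 M_Q = 600.7
  1.917 M_P + 3.833 M_Q = 702.1
Solving the pair gives M_P = 86.83 kN·m and M_Q = 139.7 kN·m (hogging).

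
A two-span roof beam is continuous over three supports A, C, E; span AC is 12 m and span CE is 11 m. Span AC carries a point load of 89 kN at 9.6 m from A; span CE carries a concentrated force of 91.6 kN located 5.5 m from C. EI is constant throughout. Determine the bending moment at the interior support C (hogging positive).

M_C = 170.6 kN·m

Release continuity at C by inserting a hinge; the redundant is the internal moment M_C. The primary structure is two simply-supported spans AC and CE.
End slopes at the hinge C, treating each span as simply supported:
  span AC: point load 89 at a = 9.6: Pab(L + a)/(6LEI) = 615.2/EI
  span CE: point load 91.6 at a = 5.5: Pab(L + b)/(6LEI) = 692.7/EI
  relative rotation θ_0 = (615.2 + 692.7)/EI = 1308/EI
A unit hogging moment at C produces rotation L₁/(3EI) + L₂/(3EI) = 7.667/EI.
Compatibility: M_C·(L₁+L₂)/(3EI) = θ_0, giving M_C = 170.6 kN·m (hogging).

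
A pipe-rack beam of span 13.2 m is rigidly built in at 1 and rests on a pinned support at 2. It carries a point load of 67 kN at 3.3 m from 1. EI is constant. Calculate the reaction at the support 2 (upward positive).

R_2 = 5.758 kN

Remove the prop at 2; the released (primary) structure is a cantilever built in at 1.
Downward deflection at the released point 2 due to the loads:
  point load 67 at a = 3.3: Pa²(3L − a)/(6EI) = 4414/EI
Tip deflection under a unit load at 2: L³/(3EI) = 766.7/EI.
Compatibility at 2: δ_0 − R_2·δ_{22} = 0, so R_2 = 4414/766.7 = 5.758 kN.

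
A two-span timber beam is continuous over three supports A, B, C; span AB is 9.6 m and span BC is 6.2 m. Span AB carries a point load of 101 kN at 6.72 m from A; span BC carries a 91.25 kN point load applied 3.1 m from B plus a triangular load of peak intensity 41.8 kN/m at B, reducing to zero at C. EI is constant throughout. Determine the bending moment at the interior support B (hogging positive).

Insert a hinge at B; M_B is the redundant, and each span becomes simply supported.
Discontinuity in slope at B on the released structure — sum the simple-span end rotations:
  span AB: point load 101 at a = 6.72: Pab(L + a)/(6LEI) = 553.8/EI
  span BC: point load 91.25 at a = 3.1: Pab(L + b)/(6LEI) = 219.2/EI
  span BC: triangular load, peak 41.8: w₀L³/(45EI) = 221.4/EI
  relative rotation θ_0 = (553.8 + 440.6)/EI = 994.4/EI
A unit hogging moment at B produces rotation L₁/(3EI) + L₂/(3EI) = 5.267/EI.
Compatibility: M_B·(L₁+L₂)/(3EI) = θ_0, giving M_B = 188.8 kN·m (hogging).

M_B = 188.8 kN·m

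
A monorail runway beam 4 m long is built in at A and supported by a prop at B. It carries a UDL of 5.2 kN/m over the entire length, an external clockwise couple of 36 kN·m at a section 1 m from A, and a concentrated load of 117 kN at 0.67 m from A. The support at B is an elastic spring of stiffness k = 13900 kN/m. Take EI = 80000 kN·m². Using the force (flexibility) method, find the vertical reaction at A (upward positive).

R_A = 123.3 kN

Choose R_B as the redundant. The primary structure is the cantilever fixed at A.
Deflection at B on the released cantilever, summing each load's contribution:
  UDL 5.2: wL⁴/(8EI) = 166.4/EI
  clockwise couple 36 at a = 1: M₀a(2L − a)/(2EI) = 126/EI
  point load 117 at a = 0.67: Pa²(3L − a)/(6EI) = 99.18/EI
  δ_0 = 391.6/EI
Flexibility coefficient — unit upward force at B: δ_{BB} = L³/(3EI) = 21.33/EI.
With EI = 80000 kN·m²: δ_0 = 0.004895 m and δ_{BB} = 0.000267 m/kN.
Compatibility — the spring shortens by R_B/k under the reaction it provides: δ_0 − R_B·δ_{BB} = R_B/k. With 1/k = 0.000072 m/kN, R_B = δ_0 / (δ_{BB} + 1/k) = 0.004895 / (0.000267 + 0.000072) = 14.46 kN.
Vertical equilibrium: R_A = ΣP − R_B = 137.8 − 14.46 = 123.3 kN.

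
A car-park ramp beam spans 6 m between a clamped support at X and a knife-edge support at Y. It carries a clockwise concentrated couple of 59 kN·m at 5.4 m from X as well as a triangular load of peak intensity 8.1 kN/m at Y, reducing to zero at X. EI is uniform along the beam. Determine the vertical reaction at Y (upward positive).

R_Y = 27.97 kN

Remove the prop at Y; the released (primary) structure is a cantilever built in at X.
Primary-structure tip deflection at Y by superposition:
  clockwise couple 59 at a = 5.4: M₀a(2L − a)/(2EI) = 1051/EI
  triangular load, peak 8.1 at the free end: 11w₀L⁴/(120EI) = 962.3/EI
  δ_0 = 2014/EI
Flexibility coefficient — unit upward force at Y: δ_{YY} = L³/(3EI) = 72/EI.
Compatibility at Y: δ_0 − R_Y·δ_{YY} = 0, so R_Y = 2014/72 = 27.97 kN.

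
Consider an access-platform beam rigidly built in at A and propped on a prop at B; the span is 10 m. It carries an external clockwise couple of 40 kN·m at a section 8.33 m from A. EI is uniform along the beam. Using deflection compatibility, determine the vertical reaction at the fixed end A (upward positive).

Release the roller at B. Primary structure: cantilever fixed at A.
Downward deflection at the released point B due to the loads:
  clockwise couple 40 at a = 8.33: M₀a(2L − a)/(2EI) = 1944/EI
Tip deflection under a unit load at B: L³/(3EI) = 333.3/EI.
Compatibility at B: δ_0 − R_B·δ_{BB} = 0, so R_B = 1944/333.3 = 5.833 kN.
Vertical equilibrium: R_A = ΣP − R_B = 0 − 5.833 = -5.833 kN.

R_A = -5.833 kN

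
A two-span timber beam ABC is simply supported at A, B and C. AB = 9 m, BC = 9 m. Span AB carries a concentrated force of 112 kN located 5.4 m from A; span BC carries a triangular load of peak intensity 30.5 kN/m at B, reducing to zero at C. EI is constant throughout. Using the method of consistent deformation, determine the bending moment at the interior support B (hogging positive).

M_B = 179.1 kN·m

Take M_B as the redundant. Released structure: two simple spans AB and BC with a hinge at B.
Rotations at B on the released spans (each span's end-slope, ×1/EI):
  span AB: point load 112 at a = 5.4: Pab(L + a)/(6LEI) = 580.6/EI
  span BC: triangular load, peak 30.5: w₀L³/(45EI) = 494.1/EI
  relative rotation θ_0 = (580.6 + 494.1)/EI = 1075/EI
A unit hogging moment at B produces rotation L₁/(3EI) + L₂/(3EI) = 6/EI.
Compatibility: M_B·(L₁+L₂)/(3EI) = θ_0, giving M_B = 179.1 kN·m (hogging).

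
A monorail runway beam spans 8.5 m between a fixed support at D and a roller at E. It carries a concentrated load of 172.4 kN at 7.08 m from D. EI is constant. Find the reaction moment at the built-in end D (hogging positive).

Release the roller at E. Primary structure: cantilever fixed at D.
Downward deflection at the released point E due to the loads:
  point load 172.4 at a = 7.08: Pa²(3L − a)/(6EI) = 26530/EI
Tip deflection under a unit load at E: L³/(3EI) = 204.7/EI.
The prop prevents deflection at E: R_E = δ_0/δ_{EE} = 26530/204.7 = 129.6 kN.
Moment equilibrium about D: M_D = Σ(load moments about D) − R_E·L = 1221 − 129.6×8.5 = 119 kN·m.

M_D = 119 kN·m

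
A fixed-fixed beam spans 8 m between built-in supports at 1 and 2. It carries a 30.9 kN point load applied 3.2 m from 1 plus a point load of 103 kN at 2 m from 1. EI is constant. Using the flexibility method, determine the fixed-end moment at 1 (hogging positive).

Take the two fixed-end moments M_1, M_2 as redundants; the released structure is the simple span 12.
On the primary (simply-supported) span, the end slopes from the loading are:
  at 1: point load 30.9 at a = 3.2: Pab(L + b)/(6LEI) = 126.6/EI
  at 2: point load 30.9 at a = 3.2: Pab(L + a)/(6LEI) = 110.7/EI
  at 1: point load 103 at a = 2: Pab(L + b)/(6LEI) = 360.5/EI
  at 2: point load 103 at a = 2: Pab(L + a)/(6LEI) = 257.5/EI
  θ_10 = 487.1/EI,  θ_20 = 368.2/EI
Flexibility coefficients: a unit moment at one end gives L/(3EI) there and L/(6EI) at the far end, so f₁₁ = f₂₂ = 2.667/EI and f₁₂ = f₂₁ = 1.333/EI.
Compatibility — zero rotation at each built-in end:
  2.667 M_1 + 1.333 M_2 = 487.1
  1.333 M_1 + 2.667 M_2 = 368.2
Solving the pair gives M_1 = 151.5 kN·m and M_2 = 62.36 kN·m (hogging).

M_1 = 151.5 kN·m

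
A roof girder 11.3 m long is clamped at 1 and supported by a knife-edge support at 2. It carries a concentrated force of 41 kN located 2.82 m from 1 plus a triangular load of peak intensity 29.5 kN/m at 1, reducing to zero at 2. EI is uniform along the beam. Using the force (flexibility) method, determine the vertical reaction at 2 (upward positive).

Choose R_2 as the redundant. The primary structure is the cantilever fixed at 1.
Downward deflection at the released point 2 due to the loads:
  point load 41 at a = 2.82: Pa²(3L − a)/(6EI) = 1689/EI
  triangular load, peak 29.5 at the fixed end: w₀L⁴/(30EI) = 16033/EI
  δ_0 = 17722/EI
Tip deflection under a unit load at 2: L³/(3EI) = 481/EI.
The prop prevents deflection at 2: R_2 = δ_0/δ_{22} = 17722/481 = 36.85 kN.

R_2 = 36.85 kN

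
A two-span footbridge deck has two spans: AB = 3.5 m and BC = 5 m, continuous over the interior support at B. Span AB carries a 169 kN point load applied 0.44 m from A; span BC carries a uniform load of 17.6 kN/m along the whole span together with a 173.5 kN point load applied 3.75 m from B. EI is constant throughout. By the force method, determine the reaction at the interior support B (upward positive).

R_B = 160.7 kN

Release continuity at B by inserting a hinge; the redundant is the internal moment M_B. The primary structure is two simply-supported spans AB and BC.
Discontinuity in slope at B on the released structure — sum the simple-span end rotations:
  span AB: point load 169 at a = 0.44: Pab(L + a)/(6LEI) = 42.69/EI
  span BC: UDL 17.6: wL³/(24EI) = 91.67/EI
  span BC: point load 173.5 at a = 3.75: Pab(L + b)/(6LEI) = 169.4/EI
  relative rotation θ_0 = (42.69 + 261.1)/EI = 303.8/EI
A unit hogging moment at B produces rotation L₁/(3EI) + L₂/(3EI) = 2.833/EI.
Slope continuity at B: θ_0 = M_B·2.833/EI, so M_B = 303.8/2.833 = 107.2 kN·m (hogging).
Span AB, ΣM about A with M_B applied at B: R_B^{AB}·3.5 = 74.36 + 107.2, so R_B^{AB} = 51.88 kN and R_A = 169 − 51.88 = 117.1 kN.
Span BC, ΣM about C: R_B^{BC}·5 = 436.9 + 107.2, so R_B^{BC} = 108.8 kN and R_C = 261.5 − 108.8 = 152.7 kN.
R_B = 51.88 + 108.8 = 160.7 kN.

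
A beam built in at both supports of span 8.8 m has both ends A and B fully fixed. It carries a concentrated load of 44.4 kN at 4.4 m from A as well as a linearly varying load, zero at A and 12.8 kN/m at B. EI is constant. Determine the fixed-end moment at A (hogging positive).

M_A = 81.88 kN·m

Release both end moments; the primary structure is a simply-supported span AB with redundants M_A and M_B.
Simple-span end rotations at A and B under the given loads:
  at A: point load 44.4 at a = 4.4: Pab(L + b)/(6LEI) = 214.9/EI
  at B: point load 44.4 at a = 4.4: Pab(L + a)/(6LEI) = 214.9/EI
  at A: triangular load, peak 12.8: 7w₀L³/(360EI) = 169.6/EI
  at B: triangular load, peak 12.8: w₀L³/(45EI) = 193.8/EI
  θ_A0 = 384.5/EI,  θ_B0 = 408.7/EI
Flexibility coefficients: a unit moment at one end gives L/(3EI) there and L/(6EI) at the far end, so f₁₁ = f₂₂ = 2.933/EI and f₁₂ = f₂₁ = 1.467/EI.
Compatibility — zero rotation at each built-in end:
  2.933 M_A + 1.467 M_B = 384.5
  1.467 M_A + 2.933 M_B = 408.7
Solving the pair gives M_A = 81.88 kN·m and M_B = 98.4 kN·m (hogging).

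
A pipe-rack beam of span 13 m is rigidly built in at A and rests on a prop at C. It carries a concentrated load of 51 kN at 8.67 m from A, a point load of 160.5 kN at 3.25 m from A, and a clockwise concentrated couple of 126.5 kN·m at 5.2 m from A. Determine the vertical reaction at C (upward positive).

Choose R_C as the redundant. The primary structure is the cantilever fixed at A.
Deflection at C on the released cantilever, summing each load's contribution:
  point load 51 at a = 8.67: Pa²(3L − a)/(6EI) = 19379/EI
  point load 160.5 at a = 3.25: Pa²(3L − a)/(6EI) = 10101/EI
  clockwise couple 126.5 at a = 5.2: M₀a(2L − a)/(2EI) = 6841/EI
  δ_0 = 36321/EI
Flexibility coefficient — unit upward force at C: δ_{CC} = L³/(3EI) = 732.3/EI.
The prop prevents deflection at C: R_C = δ_0/δ_{CC} = 36321/732.3 = 49.6 kN.

R_C = 49.6 kN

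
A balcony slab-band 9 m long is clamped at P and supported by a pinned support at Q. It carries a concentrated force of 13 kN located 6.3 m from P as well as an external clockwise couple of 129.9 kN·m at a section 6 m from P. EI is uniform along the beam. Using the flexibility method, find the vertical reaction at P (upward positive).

Release the roller at Q. Primary structure: cantilever fixed at P.
Primary-structure tip deflection at Q by superposition:
  point load 13 at a = 6.3: Pa²(3L − a)/(6EI) = 1780/EI
  clockwise couple 129.9 at a = 6: M₀a(2L − a)/(2EI) = 4676/EI
  δ_0 = 6456/EI
Flexibility coefficient — unit upward force at Q: δ_{QQ} = L³/(3EI) = 243/EI.
Compatibility at Q: δ_0 − R_Q·δ_{QQ} = 0, so R_Q = 6456/243 = 26.57 kN.
Vertical equilibrium: R_P = ΣP − R_Q = 13 − 26.57 = -13.57 kN.

R_P = -13.57 kN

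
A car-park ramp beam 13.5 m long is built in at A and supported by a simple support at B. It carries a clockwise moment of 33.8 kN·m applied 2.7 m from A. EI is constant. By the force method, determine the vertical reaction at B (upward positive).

Take the reaction at B as the redundant and release it; the primary structure is a cantilever fixed at A.
Free-end deflection of the primary structure under the applied loading (downward +):
  clockwise couple 33.8 at a = 2.7: M₀a(2L − a)/(2EI) = 1109/EI
Flexibility coefficient — unit upward force at B: δ_{BB} = L³/(3EI) = 820.1/EI.
Compatibility at B: δ_0 − R_B·δ_{BB} = 0, so R_B = 1109/820.1 = 1.352 kN.

R_B = 1.352 kN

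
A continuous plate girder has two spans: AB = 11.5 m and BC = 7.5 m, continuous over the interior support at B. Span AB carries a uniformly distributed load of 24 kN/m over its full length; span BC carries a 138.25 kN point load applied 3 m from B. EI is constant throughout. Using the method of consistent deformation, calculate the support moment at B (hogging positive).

Insert a hinge at B; M_B is the redundant, and each span becomes simply supported.
Discontinuity in slope at B on the released structure — sum the simple-span end rotations:
  span AB: UDL 24: wL³/(24EI) = 1521/EI
  span BC: point load 138.25 at a = 3: Pab(L + b)/(6LEI) = 497.7/EI
  relative rotation θ_0 = (1521 + 497.7)/EI = 2019/EI
A unit hogging moment at B produces rotation L₁/(3EI) + L₂/(3EI) = 6.333/EI.
Slope continuity at B: θ_0 = M_B·6.333/EI, so M_B = 2019/6.333 = 318.7 kN·m (hogging).

M_B = 318.7 kN·m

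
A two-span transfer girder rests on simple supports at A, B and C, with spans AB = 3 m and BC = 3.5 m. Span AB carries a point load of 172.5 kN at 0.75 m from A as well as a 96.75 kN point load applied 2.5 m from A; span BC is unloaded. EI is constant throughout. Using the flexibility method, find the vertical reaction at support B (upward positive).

R_B = 151.6 kN

Insert a hinge at B; M_B is the redundant, and each span becomes simply supported.
Rotations at B on the released spans (each span's end-slope, ×1/EI):
  span AB: point load 172.5 at a = 0.75: Pab(L + a)/(6LEI) = 60.64/EI
  span AB: point load 96.75 at a = 2.5: Pab(L + a)/(6LEI) = 36.95/EI
  relative rotation θ_0 = (97.6 + 0)/EI = 97.6/EI
A unit hogging moment at B produces rotation L₁/(3EI) + L₂/(3EI) = 2.167/EI.
Compatibility: M_B·(L₁+L₂)/(3EI) = θ_0, giving M_B = 45.05 kN·m (hogging).
Span AB, ΣM about A with M_B applied at B: R_B^{AB}·3 = 371.2 + 45.05, so R_B^{AB} = 138.8 kN and R_A = 269.2 − 138.8 = 130.5 kN.
Span BC, ΣM about C: R_B^{BC}·3.5 = 0 + 45.05, so R_B^{BC} = 12.87 kN and R_C = 0 − 12.87 = -12.87 kN.
R_B = 138.8 + 12.87 = 151.6 kN.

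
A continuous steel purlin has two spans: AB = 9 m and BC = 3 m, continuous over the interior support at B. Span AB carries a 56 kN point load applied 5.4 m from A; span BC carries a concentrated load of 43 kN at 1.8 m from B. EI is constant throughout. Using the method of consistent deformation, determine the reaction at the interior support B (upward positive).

R_B = 85.46 kN

Take M_B as the redundant. Released structure: two simple spans AB and BC with a hinge at B.
End slopes at the hinge B, treating each span as simply supported:
  span AB: point load 56 at a = 5.4: Pab(L + a)/(6LEI) = 290.3/EI
  span BC: point load 43 at a = 1.8: Pab(L + b)/(6LEI) = 21.67/EI
  relative rotation θ_0 = (290.3 + 21.67)/EI = 312/EI
A unit hogging moment at B produces rotation L₁/(3EI) + L₂/(3EI) = 4/EI.
Compatibility: M_B·(L₁+L₂)/(3EI) = θ_0, giving M_B = 77.99 kN·m (hogging).
Span AB, ΣM about A with M_B applied at B: R_B^{AB}·9 = 302.4 + 77.99, so R_B^{AB} = 42.27 kN and R_A = 56 − 42.27 = 13.73 kN.
Span BC, ΣM about C: R_B^{BC}·3 = 51.6 + 77.99, so R_B^{BC} = 43.2 kN and R_C = 43 − 43.2 = -0.198 kN.
R_B = 42.27 + 43.2 = 85.46 kN.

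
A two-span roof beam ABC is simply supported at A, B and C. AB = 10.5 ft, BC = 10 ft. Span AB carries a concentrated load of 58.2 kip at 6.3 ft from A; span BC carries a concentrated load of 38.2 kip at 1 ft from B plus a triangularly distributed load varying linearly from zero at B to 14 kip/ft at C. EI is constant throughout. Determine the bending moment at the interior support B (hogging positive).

M_B = 115.9 kip·ft

Insert a hinge at B; M_B is the redundant, and each span becomes simply supported.
End slopes at the hinge B, treating each span as simply supported:
  span AB: point load 58.2 at a = 6.3: Pab(L + a)/(6LEI) = 410.7/EI
  span BC: point load 38.2 at a = 1: Pab(L + b)/(6LEI) = 108.9/EI
  span BC: triangular load, peak 14: 7w₀L³/(360EI) = 272.2/EI
  relative rotation θ_0 = (410.7 + 381.1)/EI = 791.8/EI
A unit hogging moment at B produces rotation L₁/(3EI) + L₂/(3EI) = 6.833/EI.
Compatibility: M_B·(L₁+L₂)/(3EI) = θ_0, giving M_B = 115.9 kip·ft (hogging).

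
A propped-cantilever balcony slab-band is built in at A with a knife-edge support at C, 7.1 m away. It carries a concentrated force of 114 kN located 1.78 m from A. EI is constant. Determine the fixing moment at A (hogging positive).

Choose R_C as the redundant. The primary structure is the cantilever fixed at A.
Primary-structure tip deflection at C by superposition:
  point load 114 at a = 1.78: Pa²(3L − a)/(6EI) = 1175/EI
Tip deflection under a unit load at C: L³/(3EI) = 119.3/EI.
The prop prevents deflection at C: R_C = δ_0/δ_{CC} = 1175/119.3 = 9.85 kN.
Moment equilibrium about A: M_A = Σ(load moments about A) − R_C·L = 202.9 − 9.85×7.1 = 133 kN·m.

M_A = 133 kN·m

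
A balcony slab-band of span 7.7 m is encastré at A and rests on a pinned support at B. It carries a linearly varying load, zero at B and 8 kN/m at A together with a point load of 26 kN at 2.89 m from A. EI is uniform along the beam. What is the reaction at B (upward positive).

Release the roller at B. Primary structure: cantilever fixed at A.
Downward deflection at the released point B due to the loads:
  triangular load, peak 8 at the fixed end: w₀L⁴/(30EI) = 937.4/EI
  point load 26 at a = 2.89: Pa²(3L − a)/(6EI) = 731.4/EI
  δ_0 = 1669/EI
Flexibility coefficient — unit upward force at B: δ_{BB} = L³/(3EI) = 152.2/EI.
The prop prevents deflection at B: R_B = δ_0/δ_{BB} = 1669/152.2 = 10.97 kN.

R_B = 10.97 kN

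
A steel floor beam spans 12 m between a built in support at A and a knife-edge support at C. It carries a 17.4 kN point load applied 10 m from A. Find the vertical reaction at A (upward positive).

Choose R_C as the redundant. The primary structure is the cantilever fixed at A.
Primary-structure tip deflection at C by superposition:
  point load 17.4 at a = 10: Pa²(3L − a)/(6EI) = 7540/EI
Tip deflection under a unit load at C: L³/(3EI) = 576/EI.
Compatibility at C: δ_0 − R_C·δ_{CC} = 0, so R_C = 7540/576 = 13.09 kN.
Vertical equilibrium: R_A = ΣP − R_C = 17.4 − 13.09 = 4.31 kN.

R_A = 4.31 kN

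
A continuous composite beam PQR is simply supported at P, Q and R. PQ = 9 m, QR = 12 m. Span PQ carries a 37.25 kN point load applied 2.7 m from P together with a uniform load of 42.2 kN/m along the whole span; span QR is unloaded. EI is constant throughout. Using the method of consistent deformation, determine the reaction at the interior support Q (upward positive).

Insert a hinge at Q; M_Q is the redundant, and each span becomes simply supported.
End slopes at the hinge Q, treating each span as simply supported:
  span PQ: point load 37.25 at a = 2.7: Pab(L + a)/(6LEI) = 137.3/EI
  span PQ: UDL 42.2: wL³/(24EI) = 1282/EI
  relative rotation θ_0 = (1419 + 0)/EI = 1419/EI
A unit hogging moment at Q produces rotation L₁/(3EI) + L₂/(3EI) = 7/EI.
Compatibility: M_Q·(L₁+L₂)/(3EI) = θ_0, giving M_Q = 202.7 kN·m (hogging).
Span PQ, ΣM about P with M_Q applied at Q: R_Q^{PQ}·9 = 1810 + 202.7, so R_Q^{PQ} = 223.6 kN and R_P = 417.1 − 223.6 = 193.4 kN.
Span QR, ΣM about R: R_Q^{QR}·12 = 0 + 202.7, so R_Q^{QR} = 16.89 kN and R_R = 0 − 16.89 = -16.89 kN.
R_Q = 223.6 + 16.89 = 240.5 kN.

R_Q = 240.5 kN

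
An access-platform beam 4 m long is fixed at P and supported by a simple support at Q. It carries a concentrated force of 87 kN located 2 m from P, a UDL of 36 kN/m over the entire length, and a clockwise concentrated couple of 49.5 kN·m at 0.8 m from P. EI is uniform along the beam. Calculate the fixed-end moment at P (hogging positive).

Remove the prop at Q; the released (primary) structure is a cantilever built in at P.
Primary-structure tip deflection at Q by superposition:
  point load 87 at a = 2: Pa²(3L − a)/(6EI) = 580/EI
  UDL 36: wL⁴/(8EI) = 1152/EI
  clockwise couple 49.5 at a = 0.8: M₀a(2L − a)/(2EI) = 142.6/EI
  δ_0 = 1875/EI
Tip deflection under a unit load at Q: L³/(3EI) = 21.33/EI.
Compatibility at Q: δ_0 − R_Q·δ_{QQ} = 0, so R_Q = 1875/21.33 = 87.87 kN.
Moment equilibrium about P: M_P = Σ(load moments about P) − R_Q·L = 511.5 − 87.87×4 = 160 kN·m.

M_P = 160 kN·m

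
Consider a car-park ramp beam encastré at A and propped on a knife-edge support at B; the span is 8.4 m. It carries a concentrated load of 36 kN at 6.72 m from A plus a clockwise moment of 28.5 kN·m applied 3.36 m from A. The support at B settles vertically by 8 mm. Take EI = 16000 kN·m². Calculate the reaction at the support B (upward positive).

Remove the prop at B; the released (primary) structure is a cantilever built in at A.
Free-end deflection of the primary structure under the applied loading (downward +):
  point load 36 at a = 6.72: Pa²(3L − a)/(6EI) = 5007/EI
  clockwise couple 28.5 at a = 3.36: M₀a(2L − a)/(2EI) = 643.5/EI
  δ_0 = 5651/EI
Flexibility coefficient — unit upward force at B: δ_{BB} = L³/(3EI) = 197.6/EI.
With EI = 16000 kN·m²: δ_0 = 0.35317 m and δ_{BB} = 0.012348 m/kN.
Compatibility — the beam at B must follow the support down by 0.008 m: δ_0 − R_B·δ_{BB} = 0.008, so R_B = (0.35317 − 0.008)/0.012348 = 27.95 kN.

R_B = 27.95 kN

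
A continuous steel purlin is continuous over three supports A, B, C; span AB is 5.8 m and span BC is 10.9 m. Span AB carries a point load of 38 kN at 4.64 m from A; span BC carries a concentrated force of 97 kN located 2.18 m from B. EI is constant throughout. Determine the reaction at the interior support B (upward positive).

Take M_B as the redundant. Released structure: two simple spans AB and BC with a hinge at B.
Rotations at B on the released spans (each span's end-slope, ×1/EI):
  span AB: point load 38 at a = 4.64: Pab(L + a)/(6LEI) = 61.36/EI
  span BC: point load 97 at a = 2.18: Pab(L + b)/(6LEI) = 553.2/EI
  relative rotation θ_0 = (61.36 + 553.2)/EI = 614.5/EI
A unit hogging moment at B produces rotation L₁/(3EI) + L₂/(3EI) = 5.567/EI.
Slope continuity at B: θ_0 = M_B·5.567/EI, so M_B = 614.5/5.567 = 110.4 kN·m (hogging).
Span AB, ΣM about A with M_B applied at B: R_B^{AB}·5.8 = 176.3 + 110.4, so R_B^{AB} = 49.43 kN and R_A = 38 − 49.43 = -11.43 kN.
Span BC, ΣM about C: R_B^{BC}·10.9 = 845.8 + 110.4, so R_B^{BC} = 87.73 kN and R_C = 97 − 87.73 = 9.272 kN.
R_B = 49.43 + 87.73 = 137.2 kN.

R_B = 137.2 kN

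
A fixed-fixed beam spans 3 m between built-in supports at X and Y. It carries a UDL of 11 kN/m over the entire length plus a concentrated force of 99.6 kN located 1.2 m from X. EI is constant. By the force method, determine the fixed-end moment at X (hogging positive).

Release both end moments; the primary structure is a simply-supported span XY with redundants M_X and M_Y.
End rotations of the released simple span under the applied load (×1/EI):
  at X: UDL 11: wL³/(24EI) = 12.38/EI
  at Y: UDL 11: wL³/(24EI) = 12.38/EI
  at X: point load 99.6 at a = 1.2: Pab(L + b)/(6LEI) = 57.37/EI
  at Y: point load 99.6 at a = 1.2: Pab(L + a)/(6LEI) = 50.2/EI
  θ_X0 = 69.74/EI,  θ_Y0 = 62.57/EI
Flexibility coefficients: a unit moment at one end gives L/(3EI) there and L/(6EI) at the far end, so f₁₁ = f₂₂ = 1/EI and f₁₂ = f₂₁ = 0.5/EI.
Compatibility — zero rotation at each built-in end:
  1 M_X + 0.5 M_Y = 69.74
  0.5 M_X + 1 M_Y = 62.57
Solving the pair gives M_X = 51.28 kN·m and M_Y = 36.93 kN·m (hogging).

M_X = 51.28 kN·m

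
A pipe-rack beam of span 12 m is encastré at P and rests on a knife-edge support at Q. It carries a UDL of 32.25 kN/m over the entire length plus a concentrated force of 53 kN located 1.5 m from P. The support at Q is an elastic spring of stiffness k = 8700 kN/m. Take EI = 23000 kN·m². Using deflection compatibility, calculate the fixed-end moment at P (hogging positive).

M_P = 653.7 kN·m

Choose R_Q as the redundant. The primary structure is the cantilever fixed at P.
Free-end deflection of the primary structure under the applied loading (downward +):
  UDL 32.25: wL⁴/(8EI) = 83592/EI
  point load 53 at a = 1.5: Pa²(3L − a)/(6EI) = 685.7/EI
  δ_0 = 84278/EI
Tip deflection under a unit load at Q: L³/(3EI) = 576/EI.
With EI = 23000 kN·m²: δ_0 = 3.6642 m and δ_{QQ} = 0.025043 m/kN.
Compatibility — the spring shortens by R_Q/k under the reaction it provides: δ_0 − R_Q·δ_{QQ} = R_Q/k. With 1/k = 0.000115 m/kN, R_Q = δ_0 / (δ_{QQ} + 1/k) = 3.6642 / (0.025043 + 0.000115) = 145.6 kN.
Moment equilibrium about P: M_P = Σ(load moments about P) − R_Q·L = 2402 − 145.6×12 = 653.7 kN·m.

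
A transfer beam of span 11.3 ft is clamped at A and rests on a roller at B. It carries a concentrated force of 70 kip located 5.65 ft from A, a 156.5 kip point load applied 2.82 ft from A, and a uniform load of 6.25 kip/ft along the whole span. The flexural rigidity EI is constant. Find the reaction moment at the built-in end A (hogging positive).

Remove the prop at B; the released (primary) structure is a cantilever built in at A.
Free-end deflection of the primary structure under the applied loading (downward +):
  point load 70 at a = 5.65: Pa²(3L − a)/(6EI) = 10521/EI
  point load 156.5 at a = 2.82: Pa²(3L − a)/(6EI) = 6447/EI
  UDL 6.25: wL⁴/(8EI) = 12738/EI
  δ_0 = 29706/EI
Flexibility coefficient — unit upward force at B: δ_{BB} = L³/(3EI) = 481/EI.
Compatibility at B: δ_0 − R_B·δ_{BB} = 0, so R_B = 29706/481 = 61.76 kip.
Moment equilibrium about A: M_A = Σ(load moments about A) − R_B·L = 1236 − 61.76×11.3 = 537.9 kip·ft.

M_A = 537.9 kip·ft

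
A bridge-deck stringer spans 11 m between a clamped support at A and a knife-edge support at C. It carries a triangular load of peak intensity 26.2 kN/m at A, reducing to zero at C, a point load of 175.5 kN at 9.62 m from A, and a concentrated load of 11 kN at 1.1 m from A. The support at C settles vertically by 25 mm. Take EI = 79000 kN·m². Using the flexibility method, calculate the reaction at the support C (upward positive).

Remove the prop at C; the released (primary) structure is a cantilever built in at A.
Free-end deflection of the primary structure under the applied loading (downward +):
  triangular load, peak 26.2 at the fixed end: w₀L⁴/(30EI) = 12786/EI
  point load 175.5 at a = 9.62: Pa²(3L − a)/(6EI) = 63288/EI
  point load 11 at a = 1.1: Pa²(3L − a)/(6EI) = 70.76/EI
  δ_0 = 76145/EI
Tip deflection under a unit load at C: L³/(3EI) = 443.7/EI.
With EI = 79000 kN·m²: δ_0 = 0.96386 m and δ_{CC} = 0.005616 m/kN.
Compatibility — the beam at C must follow the support down by 0.025 m: δ_0 − R_C·δ_{CC} = 0.025, so R_C = (0.96386 − 0.025)/0.005616 = 167.2 kN.

R_C = 167.2 kN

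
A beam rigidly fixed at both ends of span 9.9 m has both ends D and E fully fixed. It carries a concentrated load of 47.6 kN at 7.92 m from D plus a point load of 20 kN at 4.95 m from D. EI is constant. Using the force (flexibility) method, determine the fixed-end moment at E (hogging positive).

Take the two fixed-end moments M_D, M_E as redundants; the released structure is the simple span DE.
On the primary (simply-supported) span, the end slopes from the loading are:
  at D: point load 47.6 at a = 7.92: Pab(L + b)/(6LEI) = 149.3/EI
  at E: point load 47.6 at a = 7.92: Pab(L + a)/(6LEI) = 223.9/EI
  at D: point load 20 at a = 4.95: Pab(L + b)/(6LEI) = 122.5/EI
  at E: point load 20 at a = 4.95: Pab(L + a)/(6LEI) = 122.5/EI
  θ_D0 = 271.8/EI,  θ_E0 = 346.4/EI
Flexibility coefficients: a unit moment at one end gives L/(3EI) there and L/(6EI) at the far end, so f₁₁ = f₂₂ = 3.3/EI and f₁₂ = f₂₁ = 1.65/EI.
Compatibility — zero rotation at each built-in end:
  3.3 M_D + 1.65 M_E = 271.8
  1.65 M_D + 3.3 M_E = 346.4
Solving the pair gives M_D = 39.83 kN·m and M_E = 85.07 kN·m (hogging).

M_E = 85.07 kN·m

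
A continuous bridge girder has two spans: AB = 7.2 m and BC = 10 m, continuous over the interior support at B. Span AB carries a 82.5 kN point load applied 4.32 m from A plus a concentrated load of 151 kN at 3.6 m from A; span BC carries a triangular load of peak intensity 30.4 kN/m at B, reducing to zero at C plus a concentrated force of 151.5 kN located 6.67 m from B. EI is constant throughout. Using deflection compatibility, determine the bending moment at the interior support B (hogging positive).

Insert a hinge at B; M_B is the redundant, and each span becomes simply supported.
Discontinuity in slope at B on the released structure — sum the simple-span end rotations:
  span AB: point load 82.5 at a = 4.32: Pab(L + a)/(6LEI) = 273.7/EI
  span AB: point load 151 at a = 3.6: Pab(L + a)/(6LEI) = 489.2/EI
  span BC: triangular load, peak 30.4: w₀L³/(45EI) = 675.6/EI
  span BC: point load 151.5 at a = 6.67: Pab(L + b)/(6LEI) = 747.6/EI
  relative rotation θ_0 = (763 + 1423)/EI = 2186/EI
A unit hogging moment at B produces rotation L₁/(3EI) + L₂/(3EI) = 5.733/EI.
Compatibility: M_B·(L₁+L₂)/(3EI) = θ_0, giving M_B = 381.3 kN·m (hogging).

M_B = 381.3 kN·m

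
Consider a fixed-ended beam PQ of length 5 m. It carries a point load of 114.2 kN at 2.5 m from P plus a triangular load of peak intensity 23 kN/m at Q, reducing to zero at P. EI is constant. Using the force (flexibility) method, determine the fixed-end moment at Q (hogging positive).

M_Q = 100.1 kN·m

Take the two fixed-end moments M_P, M_Q as redundants; the released structure is the simple span PQ.
Simple-span end rotations at P and Q under the given loads:
  at P: point load 114.2 at a = 2.5: Pab(L + b)/(6LEI) = 178.4/EI
  at Q: point load 114.2 at a = 2.5: Pab(L + a)/(6LEI) = 178.4/EI
  at P: triangular load, peak 23: 7w₀L³/(360EI) = 55.9/EI
  at Q: triangular load, peak 23: w₀L³/(45EI) = 63.89/EI
  θ_P0 = 234.3/EI,  θ_Q0 = 242.3/EI
Flexibility coefficients: a unit moment at one end gives L/(3EI) there and L/(6EI) at the far end, so f₁₁ = f₂₂ = 1.667/EI and f₁₂ = f₂₁ = 0.8333/EI.
Compatibility — zero rotation at each built-in end:
  1.667 M_P + 0.8333 M_Q = 234.3
  0.8333 M_P + 1.667 M_Q = 242.3
Solving the pair gives M_P = 90.54 kN·m and M_Q = 100.1 kN·m (hogging).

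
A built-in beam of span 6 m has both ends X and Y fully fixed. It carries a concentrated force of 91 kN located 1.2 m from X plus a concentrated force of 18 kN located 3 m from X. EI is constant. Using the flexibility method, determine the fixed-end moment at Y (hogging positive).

M_Y = 30.97 kN·m

Take the two fixed-end moments M_X, M_Y as redundants; the released structure is the simple span XY.
Simple-span end rotations at X and Y under the given loads:
  at X: point load 91 at a = 1.2: Pab(L + b)/(6LEI) = 157.2/EI
  at Y: point load 91 at a = 1.2: Pab(L + a)/(6LEI) = 104.8/EI
  at X: point load 18 at a = 3: Pab(L + b)/(6LEI) = 40.5/EI
  at Y: point load 18 at a = 3: Pab(L + a)/(6LEI) = 40.5/EI
  θ_X0 = 197.7/EI,  θ_Y0 = 145.3/EI
Flexibility coefficients: a unit moment at one end gives L/(3EI) there and L/(6EI) at the far end, so f₁₁ = f₂₂ = 2/EI and f₁₂ = f₂₁ = 1/EI.
Compatibility — zero rotation at each built-in end:
  2 M_X + 1 M_Y = 197.7
  1 M_X + 2 M_Y = 145.3
Solving the pair gives M_X = 83.39 kN·m and M_Y = 30.97 kN·m (hogging).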